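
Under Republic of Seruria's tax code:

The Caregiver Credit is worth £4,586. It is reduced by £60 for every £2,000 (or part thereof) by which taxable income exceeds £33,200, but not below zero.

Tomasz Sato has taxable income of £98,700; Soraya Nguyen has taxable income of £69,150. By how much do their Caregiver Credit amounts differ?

Tomasz (£98,700): Caregiver Credit: income exceeds £33,200 by £65,500, which is 33 full-or-partial £2,000 increments; reduction = 33 × £60 = £1,980, leaving £2,606.
Soraya (£69,150): Caregiver Credit: income exceeds £33,200 by £35,950, which is 18 full-or-partial £2,000 increments; reduction = 18 × £60 = £1,080, leaving £3,506.
Difference: |£2,606 − £3,506| = £900.

£900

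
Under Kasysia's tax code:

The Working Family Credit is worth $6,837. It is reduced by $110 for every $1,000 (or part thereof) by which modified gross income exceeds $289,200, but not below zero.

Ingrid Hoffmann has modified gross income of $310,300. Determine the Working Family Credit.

Working Family Credit: income exceeds $289,200 by $21,100, which is 22 full-or-partial $1,000 increments; reduction = 22 × $110 = $2,420, leaving $4,417.

$4,417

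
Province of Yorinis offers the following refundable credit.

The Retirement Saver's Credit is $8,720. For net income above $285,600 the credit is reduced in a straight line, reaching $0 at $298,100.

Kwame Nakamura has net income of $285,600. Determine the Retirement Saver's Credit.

$8,720

Retirement Saver's Credit: $285,600 is at or below the $285,600 threshold, so the full $8,720 applies.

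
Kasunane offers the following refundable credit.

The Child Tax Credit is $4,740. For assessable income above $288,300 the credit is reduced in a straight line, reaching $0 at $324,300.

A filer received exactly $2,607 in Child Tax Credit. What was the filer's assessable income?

$304,500

$2,607 is 2,607/4,740 of the full $4,740, so 2,133/4,740 of the $36,000 range has been used: income = $288,300 + $36,000 × 2,133/4,740 = $304,500.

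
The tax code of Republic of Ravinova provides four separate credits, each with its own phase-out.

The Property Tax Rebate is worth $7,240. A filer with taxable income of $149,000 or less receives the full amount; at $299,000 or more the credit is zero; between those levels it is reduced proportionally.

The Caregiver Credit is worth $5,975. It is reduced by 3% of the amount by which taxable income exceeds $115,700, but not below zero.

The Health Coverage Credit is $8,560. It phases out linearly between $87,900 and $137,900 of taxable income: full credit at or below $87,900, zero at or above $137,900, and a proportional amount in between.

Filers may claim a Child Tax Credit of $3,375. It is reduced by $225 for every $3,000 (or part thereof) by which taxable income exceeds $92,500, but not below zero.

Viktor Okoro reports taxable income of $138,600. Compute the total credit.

$12,528

Property Tax Rebate: $138,600 is at or below the $149,000 threshold, so the full $7,240 applies.
Caregiver Credit: 3% of the $22,900 excess over $115,700 is $687; credit = $5,975 − $687 = $5,288.
Health Coverage Credit: $138,600 is at or above $137,900, so the credit is $0.
Child Tax Credit: income exceeds $92,500 by $46,100 → 16 increments × $225 = $3,600 ≥ base, so the credit is $0.
Total: $7,240 + $5,288 + $0 + $0 = $12,528.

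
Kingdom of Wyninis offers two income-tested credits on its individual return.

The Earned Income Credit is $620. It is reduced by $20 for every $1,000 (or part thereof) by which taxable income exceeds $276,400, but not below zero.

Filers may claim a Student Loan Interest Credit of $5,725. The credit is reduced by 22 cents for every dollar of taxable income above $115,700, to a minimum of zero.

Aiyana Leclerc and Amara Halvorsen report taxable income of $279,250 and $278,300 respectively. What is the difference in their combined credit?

$20

Aiyana ($279,250): Earned Income Credit: income exceeds $276,400 by $2,850, which is 3 full-or-partial $1,000 increments; reduction = 3 × $20 = $60, leaving $560. Student Loan Interest Credit: 22% of the $163,550 excess over $115,700 is $35,981 ≥ base, so the credit is $0. total $560 + $0 = $560
Amara ($278,300): Earned Income Credit: income exceeds $276,400 by $1,900, which is 2 full-or-partial $1,000 increments; reduction = 2 × $20 = $40, leaving $580. Student Loan Interest Credit: 22% of the $162,600 excess over $115,700 is $35,772 ≥ base, so the credit is $0. total $580 + $0 = $580
Difference: |$560 − $580| = $20.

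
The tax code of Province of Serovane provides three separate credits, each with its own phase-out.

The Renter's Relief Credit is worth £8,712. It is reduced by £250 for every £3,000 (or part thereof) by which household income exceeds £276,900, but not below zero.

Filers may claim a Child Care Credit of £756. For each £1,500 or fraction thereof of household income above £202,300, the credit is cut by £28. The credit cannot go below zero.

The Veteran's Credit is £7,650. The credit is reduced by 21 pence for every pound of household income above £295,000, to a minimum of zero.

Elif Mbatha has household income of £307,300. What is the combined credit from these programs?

£11,029

Renter's Relief Credit: income exceeds £276,900 by £30,400, which is 11 full-or-partial £3,000 increments; reduction = 11 × £250 = £2,750, leaving £5,962.
Child Care Credit: income exceeds £202,300 by £105,000 → 70 increments × £28 = £1,960 ≥ base, so the credit is £0.
Veteran's Credit: 21% of the £12,300 excess over £295,000 is £2,583; credit = £7,650 − £2,583 = £5,067.
Total: £5,962 + £0 + £5,067 = £11,029.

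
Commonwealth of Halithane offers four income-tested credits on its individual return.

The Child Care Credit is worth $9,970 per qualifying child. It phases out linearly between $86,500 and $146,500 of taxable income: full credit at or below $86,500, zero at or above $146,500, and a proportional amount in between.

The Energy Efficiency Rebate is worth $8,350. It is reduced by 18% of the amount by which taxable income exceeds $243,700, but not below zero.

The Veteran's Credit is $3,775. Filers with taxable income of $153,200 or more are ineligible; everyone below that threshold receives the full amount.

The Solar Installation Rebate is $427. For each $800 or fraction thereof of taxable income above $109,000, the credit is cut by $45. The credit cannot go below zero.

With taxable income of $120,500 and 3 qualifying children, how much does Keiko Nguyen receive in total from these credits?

$25,086

Child Care Credit: base = 3 × $9,970 = $29,910. $120,500 is $34,000 into a $60,000 phase-out range, leaving 26,000/60,000 of the credit: $29,910 × 26,000/60,000 = $12,961.
Energy Efficiency Rebate: $120,500 is at or below the $243,700 threshold, so the full $8,350 applies.
Veteran's Credit: $120,500 is below the $153,200 cutoff, so the full $3,775 applies.
Solar Installation Rebate: income exceeds $109,000 by $11,500 → 15 increments × $45 = $675 ≥ base, so the credit is $0.
Total: $12,961 + $8,350 + $3,775 + $0 = $25,086.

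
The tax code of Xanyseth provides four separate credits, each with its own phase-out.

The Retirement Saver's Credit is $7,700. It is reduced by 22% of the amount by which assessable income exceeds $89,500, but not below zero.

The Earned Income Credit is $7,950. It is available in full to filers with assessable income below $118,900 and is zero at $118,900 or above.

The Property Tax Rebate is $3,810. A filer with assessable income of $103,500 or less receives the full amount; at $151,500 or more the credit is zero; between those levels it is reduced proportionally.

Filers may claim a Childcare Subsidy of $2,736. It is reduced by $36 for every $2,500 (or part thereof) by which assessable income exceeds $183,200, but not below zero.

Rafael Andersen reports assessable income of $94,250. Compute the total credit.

Retirement Saver's Credit: 22% of the $4,750 excess over $89,500 is $1,045; credit = $7,700 − $1,045 = $6,655.
Earned Income Credit: $94,250 is below the $118,900 cutoff, so the full $7,950 applies.
Property Tax Rebate: $94,250 is at or below the $103,500 threshold, so the full $3,810 applies.
Childcare Subsidy: $94,250 is at or below the $183,200 threshold, so the full $2,736 applies.
Total: $6,655 + $7,950 + $3,810 + $2,736 = $21,151.

$21,151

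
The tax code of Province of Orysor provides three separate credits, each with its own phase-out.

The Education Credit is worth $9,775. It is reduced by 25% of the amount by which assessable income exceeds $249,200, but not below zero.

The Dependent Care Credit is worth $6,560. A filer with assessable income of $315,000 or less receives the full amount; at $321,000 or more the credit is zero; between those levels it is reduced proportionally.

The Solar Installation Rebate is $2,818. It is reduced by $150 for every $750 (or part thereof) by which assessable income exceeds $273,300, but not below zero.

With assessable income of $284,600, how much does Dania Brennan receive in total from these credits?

$7,903

Education Credit: 25% of the $35,400 excess over $249,200 is $8,850; credit = $9,775 − $8,850 = $925.
Dependent Care Credit: $284,600 is at or below the $315,000 threshold, so the full $6,560 applies.
Solar Installation Rebate: income exceeds $273,300 by $11,300, which is 16 full-or-partial $750 increments; reduction = 16 × $150 = $2,400, leaving $418.
Total: $925 + $6,560 + $418 = $7,903.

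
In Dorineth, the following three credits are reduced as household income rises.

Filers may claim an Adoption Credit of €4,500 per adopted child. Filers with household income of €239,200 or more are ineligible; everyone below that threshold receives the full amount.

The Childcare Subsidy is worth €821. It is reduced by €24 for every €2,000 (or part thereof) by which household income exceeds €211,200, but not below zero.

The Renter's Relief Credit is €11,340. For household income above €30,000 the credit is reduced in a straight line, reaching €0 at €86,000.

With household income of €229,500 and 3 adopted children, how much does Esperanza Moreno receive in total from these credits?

Adoption Credit: base = 3 × €4,500 = €13,500. €229,500 is below the €239,200 cutoff, so the full €13,500 applies.
Childcare Subsidy: income exceeds €211,200 by €18,300, which is 10 full-or-partial €2,000 increments; reduction = 10 × €24 = €240, leaving €581.
Renter's Relief Credit: €229,500 is at or above €86,000, so the credit is €0.
Total: €13,500 + €581 + €0 = €14,081.

€14,081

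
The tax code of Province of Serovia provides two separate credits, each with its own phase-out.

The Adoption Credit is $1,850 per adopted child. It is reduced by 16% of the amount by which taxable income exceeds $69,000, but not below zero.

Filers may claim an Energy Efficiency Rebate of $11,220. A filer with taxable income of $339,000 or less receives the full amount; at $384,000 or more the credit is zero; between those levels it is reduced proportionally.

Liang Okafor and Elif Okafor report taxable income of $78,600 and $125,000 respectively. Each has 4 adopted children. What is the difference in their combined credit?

Liang ($78,600): Adoption Credit: base = 4 × $1,850 = $7,400. 16% of the $9,600 excess over $69,000 is $1,536; credit = $7,400 − $1,536 = $5,864. Energy Efficiency Rebate: $78,600 is at or below the $339,000 threshold, so the full $11,220 applies. total $5,864 + $11,220 = $17,084
Elif ($125,000): Adoption Credit: base = 4 × $1,850 = $7,400. 16% of the $56,000 excess over $69,000 is $8,960 ≥ base, so the credit is $0. Energy Efficiency Rebate: $125,000 is at or below the $339,000 threshold, so the full $11,220 applies. total $0 + $11,220 = $11,220
Difference: |$17,084 − $11,220| = $5,864.

$5,864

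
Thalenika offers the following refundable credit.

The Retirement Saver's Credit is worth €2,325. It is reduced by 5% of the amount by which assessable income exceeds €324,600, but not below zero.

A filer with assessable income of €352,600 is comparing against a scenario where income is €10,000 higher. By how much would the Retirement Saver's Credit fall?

At €352,600 — 5% of the €28,000 excess over €324,600 is €1,400; credit = €2,325 − €1,400 = €925.
At €362,600 — 5% of the €38,000 excess over €324,600 is €1,900; credit = €2,325 − €1,900 = €425.
Lost: €925 − €425 = €500.

€500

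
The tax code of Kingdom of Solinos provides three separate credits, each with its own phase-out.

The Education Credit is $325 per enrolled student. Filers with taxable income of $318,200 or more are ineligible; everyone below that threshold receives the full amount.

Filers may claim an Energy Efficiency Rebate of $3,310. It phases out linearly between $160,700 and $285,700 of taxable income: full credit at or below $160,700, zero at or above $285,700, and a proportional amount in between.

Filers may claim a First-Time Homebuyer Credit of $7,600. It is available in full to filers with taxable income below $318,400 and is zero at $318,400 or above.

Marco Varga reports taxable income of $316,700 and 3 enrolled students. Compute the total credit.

$8,575

Education Credit: base = 3 × $325 = $975. $316,700 is below the $318,200 cutoff, so the full $975 applies.
Energy Efficiency Rebate: $316,700 is at or above $285,700, so the credit is $0.
First-Time Homebuyer Credit: $316,700 is below the $318,400 cutoff, so the full $7,600 applies.
Total: $975 + $0 + $7,600 = $8,575.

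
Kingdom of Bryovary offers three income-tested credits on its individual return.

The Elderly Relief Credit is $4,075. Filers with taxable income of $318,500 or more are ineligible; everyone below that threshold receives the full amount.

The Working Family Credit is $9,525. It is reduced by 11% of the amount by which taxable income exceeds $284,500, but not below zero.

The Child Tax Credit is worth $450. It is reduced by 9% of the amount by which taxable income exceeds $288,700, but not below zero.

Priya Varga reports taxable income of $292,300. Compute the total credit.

Elderly Relief Credit: $292,300 is below the $318,500 cutoff, so the full $4,075 applies.
Working Family Credit: 11% of the $7,800 excess over $284,500 is $858; credit = $9,525 − $858 = $8,667.
Child Tax Credit: 9% of the $3,600 excess over $288,700 is $324; credit = $450 − $324 = $126.
Total: $4,075 + $8,667 + $126 = $12,868.

$12,868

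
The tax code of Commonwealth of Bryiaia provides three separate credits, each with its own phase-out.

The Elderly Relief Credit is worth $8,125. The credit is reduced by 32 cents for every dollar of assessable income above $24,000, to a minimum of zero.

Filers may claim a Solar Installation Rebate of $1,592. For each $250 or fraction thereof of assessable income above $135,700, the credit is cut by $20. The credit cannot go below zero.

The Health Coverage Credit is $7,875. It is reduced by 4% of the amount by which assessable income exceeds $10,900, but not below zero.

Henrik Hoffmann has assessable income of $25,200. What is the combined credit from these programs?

$16,636

Elderly Relief Credit: 32% of the $1,200 excess over $24,000 is $384; credit = $8,125 − $384 = $7,741.
Solar Installation Rebate: $25,200 is at or below the $135,700 threshold, so the full $1,592 applies.
Health Coverage Credit: 4% of the $14,300 excess over $10,900 is $572; credit = $7,875 − $572 = $7,303.
Total: $7,741 + $1,592 + $7,303 = $16,636.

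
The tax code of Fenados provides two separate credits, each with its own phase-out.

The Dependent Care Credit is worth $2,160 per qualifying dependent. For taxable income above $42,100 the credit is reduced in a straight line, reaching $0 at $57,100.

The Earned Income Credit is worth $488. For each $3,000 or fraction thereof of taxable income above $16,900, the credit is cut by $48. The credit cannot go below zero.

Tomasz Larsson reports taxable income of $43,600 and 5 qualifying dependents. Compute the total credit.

Dependent Care Credit: base = 5 × $2,160 = $10,800. $43,600 is $1,500 into a $15,000 phase-out range, leaving 13,500/15,000 of the credit: $10,800 × 13,500/15,000 = $9,720.
Earned Income Credit: income exceeds $16,900 by $26,700, which is 9 full-or-partial $3,000 increments; reduction = 9 × $48 = $432, leaving $56.
Total: $9,720 + $56 = $9,776.

$9,776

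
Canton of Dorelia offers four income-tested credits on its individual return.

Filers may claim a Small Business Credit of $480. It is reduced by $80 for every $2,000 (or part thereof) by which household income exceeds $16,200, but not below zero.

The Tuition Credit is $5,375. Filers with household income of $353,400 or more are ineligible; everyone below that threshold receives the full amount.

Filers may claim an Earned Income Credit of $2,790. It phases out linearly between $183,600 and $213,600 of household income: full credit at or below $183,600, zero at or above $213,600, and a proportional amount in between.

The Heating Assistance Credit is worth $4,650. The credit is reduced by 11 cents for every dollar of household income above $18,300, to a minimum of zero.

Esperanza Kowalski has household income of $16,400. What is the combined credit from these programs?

Small Business Credit: income exceeds $16,200 by $200, which is 1 full-or-partial $2,000 increment; reduction = 1 × $80 = $80, leaving $400.
Tuition Credit: $16,400 is below the $353,400 cutoff, so the full $5,375 applies.
Earned Income Credit: $16,400 is at or below the $183,600 threshold, so the full $2,790 applies.
Heating Assistance Credit: $16,400 is at or below the $18,300 threshold, so the full $4,650 applies.
Total: $400 + $5,375 + $2,790 + $4,650 = $13,215.

$13,215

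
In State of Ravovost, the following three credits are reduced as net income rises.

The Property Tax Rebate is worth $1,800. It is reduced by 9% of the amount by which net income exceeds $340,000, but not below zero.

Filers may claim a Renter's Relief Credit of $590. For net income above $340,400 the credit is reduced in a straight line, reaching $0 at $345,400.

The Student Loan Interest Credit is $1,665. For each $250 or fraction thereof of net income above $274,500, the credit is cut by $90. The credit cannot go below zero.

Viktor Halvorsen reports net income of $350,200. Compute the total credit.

$882

Property Tax Rebate: 9% of the $10,200 excess over $340,000 is $918; credit = $1,800 − $918 = $882.
Renter's Relief Credit: $350,200 is at or above $345,400, so the credit is $0.
Student Loan Interest Credit: income exceeds $274,500 by $75,700 → 303 increments × $90 = $27,270 ≥ base, so the credit is $0.
Total: $882 + $0 + $0 = $882.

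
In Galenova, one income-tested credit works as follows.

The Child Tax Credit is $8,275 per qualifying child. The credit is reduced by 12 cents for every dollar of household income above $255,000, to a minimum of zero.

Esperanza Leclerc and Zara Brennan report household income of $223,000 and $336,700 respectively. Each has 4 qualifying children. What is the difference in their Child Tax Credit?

Esperanza ($223,000): Child Tax Credit: base = 4 × $8,275 = $33,100. $223,000 is at or below the $255,000 threshold, so the full $33,100 applies.
Zara ($336,700): Child Tax Credit: base = 4 × $8,275 = $33,100. 12% of the $81,700 excess over $255,000 is $9,804; credit = $33,100 − $9,804 = $23,296.
Difference: |$33,100 − $23,296| = $9,804.

$9,804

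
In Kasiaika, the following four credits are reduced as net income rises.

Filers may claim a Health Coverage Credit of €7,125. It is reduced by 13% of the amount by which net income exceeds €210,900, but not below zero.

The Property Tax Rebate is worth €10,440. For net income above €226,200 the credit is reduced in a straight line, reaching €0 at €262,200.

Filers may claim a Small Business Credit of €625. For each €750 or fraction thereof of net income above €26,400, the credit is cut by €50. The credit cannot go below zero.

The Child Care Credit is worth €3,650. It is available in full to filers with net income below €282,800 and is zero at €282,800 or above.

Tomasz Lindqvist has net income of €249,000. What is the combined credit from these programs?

Health Coverage Credit: 13% of the €38,100 excess over €210,900 is €4,953; credit = €7,125 − €4,953 = €2,172.
Property Tax Rebate: €249,000 is €22,800 into a €36,000 phase-out range, leaving 13,200/36,000 of the credit: €10,440 × 13,200/36,000 = €3,828.
Small Business Credit: income exceeds €26,400 by €222,600 → 297 increments × €50 = €14,850 ≥ base, so the credit is €0.
Child Care Credit: €249,000 is below the €282,800 cutoff, so the full €3,650 applies.
Total: €2,172 + €3,828 + €0 + €3,650 = €9,650.

€9,650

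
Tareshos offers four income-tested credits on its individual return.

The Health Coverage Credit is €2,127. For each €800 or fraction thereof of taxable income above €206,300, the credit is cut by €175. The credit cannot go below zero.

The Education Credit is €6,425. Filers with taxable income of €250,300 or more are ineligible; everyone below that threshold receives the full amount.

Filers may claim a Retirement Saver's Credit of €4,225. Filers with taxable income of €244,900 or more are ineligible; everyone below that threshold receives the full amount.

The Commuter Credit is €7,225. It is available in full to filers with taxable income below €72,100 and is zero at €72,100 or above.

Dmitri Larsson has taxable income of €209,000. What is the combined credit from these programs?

€12,077

Health Coverage Credit: income exceeds €206,300 by €2,700, which is 4 full-or-partial €800 increments; reduction = 4 × €175 = €700, leaving €1,427.
Education Credit: €209,000 is below the €250,300 cutoff, so the full €6,425 applies.
Retirement Saver's Credit: €209,000 is below the €244,900 cutoff, so the full €4,225 applies.
Commuter Credit: €209,000 meets or exceeds the €72,100 cutoff, so the credit is €0.
Total: €1,427 + €6,425 + €4,225 + €0 = €12,077.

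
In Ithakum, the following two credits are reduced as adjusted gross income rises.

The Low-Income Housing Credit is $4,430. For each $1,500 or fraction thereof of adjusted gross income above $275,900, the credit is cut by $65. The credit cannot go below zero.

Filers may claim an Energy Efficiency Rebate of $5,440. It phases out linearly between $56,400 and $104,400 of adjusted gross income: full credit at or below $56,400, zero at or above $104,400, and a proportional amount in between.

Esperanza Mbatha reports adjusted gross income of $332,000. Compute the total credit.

Low-Income Housing Credit: income exceeds $275,900 by $56,100, which is 38 full-or-partial $1,500 increments; reduction = 38 × $65 = $2,470, leaving $1,960.
Energy Efficiency Rebate: $332,000 is at or above $104,400, so the credit is $0.
Total: $1,960 + $0 = $1,960.

$1,960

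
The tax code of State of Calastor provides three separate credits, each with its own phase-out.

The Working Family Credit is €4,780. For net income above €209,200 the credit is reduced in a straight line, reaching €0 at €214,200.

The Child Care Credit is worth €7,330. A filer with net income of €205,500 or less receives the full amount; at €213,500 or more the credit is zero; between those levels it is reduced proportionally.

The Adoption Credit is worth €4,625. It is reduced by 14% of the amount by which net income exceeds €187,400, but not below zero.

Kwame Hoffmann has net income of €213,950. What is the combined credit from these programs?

Working Family Credit: €213,950 is €4,750 into a €5,000 phase-out range, leaving 250/5,000 of the credit: €4,780 × 250/5,000 = €239.
Child Care Credit: €213,950 is at or above €213,500, so the credit is €0.
Adoption Credit: 14% of the €26,550 excess over €187,400 is €3,717; credit = €4,625 − €3,717 = €908.
Total: €239 + €0 + €908 = €1,147.

€1,147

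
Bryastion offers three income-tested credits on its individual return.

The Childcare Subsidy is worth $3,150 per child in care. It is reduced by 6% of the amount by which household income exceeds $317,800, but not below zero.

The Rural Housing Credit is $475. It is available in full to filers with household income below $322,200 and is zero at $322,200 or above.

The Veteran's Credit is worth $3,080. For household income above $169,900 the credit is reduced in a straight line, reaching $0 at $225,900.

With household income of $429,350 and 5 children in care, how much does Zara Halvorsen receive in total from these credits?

Childcare Subsidy: base = 5 × $3,150 = $15,750. 6% of the $111,550 excess over $317,800 is $6,693; credit = $15,750 − $6,693 = $9,057.
Rural Housing Credit: $429,350 meets or exceeds the $322,200 cutoff, so the credit is $0.
Veteran's Credit: $429,350 is at or above $225,900, so the credit is $0.
Total: $9,057 + $0 + $0 = $9,057.

$9,057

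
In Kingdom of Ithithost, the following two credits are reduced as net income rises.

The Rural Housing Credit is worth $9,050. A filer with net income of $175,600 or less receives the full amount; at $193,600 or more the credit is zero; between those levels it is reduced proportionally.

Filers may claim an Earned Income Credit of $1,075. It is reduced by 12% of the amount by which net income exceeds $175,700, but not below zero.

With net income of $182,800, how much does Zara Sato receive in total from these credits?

$5,653

Rural Housing Credit: $182,800 is $7,200 into a $18,000 phase-out range, leaving 10,800/18,000 of the credit: $9,050 × 10,800/18,000 = $5,430.
Earned Income Credit: 12% of the $7,100 excess over $175,700 is $852; credit = $1,075 − $852 = $223.
Total: $5,430 + $223 = $5,653.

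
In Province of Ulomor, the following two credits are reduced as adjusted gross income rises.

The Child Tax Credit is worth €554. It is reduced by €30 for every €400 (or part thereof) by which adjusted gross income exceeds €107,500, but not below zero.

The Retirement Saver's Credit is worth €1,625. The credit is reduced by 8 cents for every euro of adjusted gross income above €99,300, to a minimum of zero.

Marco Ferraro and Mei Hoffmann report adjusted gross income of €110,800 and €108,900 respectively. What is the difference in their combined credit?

Marco (€110,800): Child Tax Credit: income exceeds €107,500 by €3,300, which is 9 full-or-partial €400 increments; reduction = 9 × €30 = €270, leaving €284. Retirement Saver's Credit: 8% of the €11,500 excess over €99,300 is €920; credit = €1,625 − €920 = €705. total €284 + €705 = €989
Mei (€108,900): Child Tax Credit: income exceeds €107,500 by €1,400, which is 4 full-or-partial €400 increments; reduction = 4 × €30 = €120, leaving €434. Retirement Saver's Credit: 8% of the €9,600 excess over €99,300 is €768; credit = €1,625 − €768 = €857. total €434 + €857 = €1,291
Difference: |€989 − €1,291| = €302.

€302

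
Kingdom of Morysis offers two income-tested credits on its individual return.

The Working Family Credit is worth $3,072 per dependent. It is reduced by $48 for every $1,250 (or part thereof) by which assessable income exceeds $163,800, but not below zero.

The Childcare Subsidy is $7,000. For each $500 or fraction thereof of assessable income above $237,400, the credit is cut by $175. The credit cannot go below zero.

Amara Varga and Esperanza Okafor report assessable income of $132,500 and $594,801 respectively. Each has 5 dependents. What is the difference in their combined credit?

$22,360

Amara ($132,500): Working Family Credit: base = 5 × $3,072 = $15,360. $132,500 is at or below the $163,800 threshold, so the full $15,360 applies. Childcare Subsidy: $132,500 is at or below the $237,400 threshold, so the full $7,000 applies. total $15,360 + $7,000 = $22,360
Esperanza ($594,801): Working Family Credit: base = 5 × $3,072 = $15,360. income exceeds $163,800 by $431,001 → 345 increments × $48 = $16,560 ≥ base, so the credit is $0. Childcare Subsidy: income exceeds $237,400 by $357,401 → 715 increments × $175 = $125,125 ≥ base, so the credit is $0. total $0 + $0 = $0
Difference: |$22,360 − $0| = $22,360.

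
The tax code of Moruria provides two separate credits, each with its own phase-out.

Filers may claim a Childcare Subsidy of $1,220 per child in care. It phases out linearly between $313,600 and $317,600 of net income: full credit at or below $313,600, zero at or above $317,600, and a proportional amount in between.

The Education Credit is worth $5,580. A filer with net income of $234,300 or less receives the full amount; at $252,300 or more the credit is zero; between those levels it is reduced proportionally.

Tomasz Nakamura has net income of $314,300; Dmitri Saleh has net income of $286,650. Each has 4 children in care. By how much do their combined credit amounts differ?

$854

Tomasz ($314,300): Childcare Subsidy: base = 4 × $1,220 = $4,880. $314,300 is $700 into a $4,000 phase-out range, leaving 3,300/4,000 of the credit: $4,880 × 3,300/4,000 = $4,026. Education Credit: $314,300 is at or above $252,300, so the credit is $0. total $4,026 + $0 = $4,026
Dmitri ($286,650): Childcare Subsidy: base = 4 × $1,220 = $4,880. $286,650 is at or below the $313,600 threshold, so the full $4,880 applies. Education Credit: $286,650 is at or above $252,300, so the credit is $0. total $4,880 + $0 = $4,880
Difference: |$4,026 − $4,880| = $854.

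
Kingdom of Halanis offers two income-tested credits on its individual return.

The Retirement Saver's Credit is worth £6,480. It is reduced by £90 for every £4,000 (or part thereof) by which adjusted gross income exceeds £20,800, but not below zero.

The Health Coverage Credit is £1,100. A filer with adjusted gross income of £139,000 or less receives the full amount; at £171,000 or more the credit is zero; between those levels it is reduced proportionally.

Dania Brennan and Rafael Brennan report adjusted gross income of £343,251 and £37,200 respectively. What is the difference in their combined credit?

£7,130

Dania (£343,251): Retirement Saver's Credit: income exceeds £20,800 by £322,451 → 81 increments × £90 = £7,290 ≥ base, so the credit is £0. Health Coverage Credit: £343,251 is at or above £171,000, so the credit is £0. total £0 + £0 = £0
Rafael (£37,200): Retirement Saver's Credit: income exceeds £20,800 by £16,400, which is 5 full-or-partial £4,000 increments; reduction = 5 × £90 = £450, leaving £6,030. Health Coverage Credit: £37,200 is at or below the £139,000 threshold, so the full £1,100 applies. total £6,030 + £1,100 = £7,130
Difference: |£0 − £7,130| = £7,130.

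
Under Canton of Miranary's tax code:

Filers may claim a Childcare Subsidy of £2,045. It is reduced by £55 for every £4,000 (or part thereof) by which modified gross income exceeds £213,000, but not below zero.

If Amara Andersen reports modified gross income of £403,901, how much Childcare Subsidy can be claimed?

£0

Childcare Subsidy: income exceeds £213,000 by £190,901 → 48 increments × £55 = £2,640 ≥ base, so the credit is £0.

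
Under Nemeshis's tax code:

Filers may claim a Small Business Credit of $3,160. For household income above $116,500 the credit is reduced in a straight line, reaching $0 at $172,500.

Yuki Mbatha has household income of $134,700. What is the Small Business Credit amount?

$2,133

Small Business Credit: $134,700 is $18,200 into a $56,000 phase-out range, leaving 37,800/56,000 of the credit: $3,160 × 37,800/56,000 = $2,133.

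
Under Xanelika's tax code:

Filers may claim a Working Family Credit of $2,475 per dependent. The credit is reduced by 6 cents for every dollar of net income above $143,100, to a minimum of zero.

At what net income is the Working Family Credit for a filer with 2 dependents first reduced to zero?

$225,600

Full credit = 2 × $2,475 = $4,950.
The credit falls by 6% of each dollar above $143,100, so it reaches zero when the excess is $4,950 / 6% = $82,500: income = $143,100 + $82,500 = $225,600.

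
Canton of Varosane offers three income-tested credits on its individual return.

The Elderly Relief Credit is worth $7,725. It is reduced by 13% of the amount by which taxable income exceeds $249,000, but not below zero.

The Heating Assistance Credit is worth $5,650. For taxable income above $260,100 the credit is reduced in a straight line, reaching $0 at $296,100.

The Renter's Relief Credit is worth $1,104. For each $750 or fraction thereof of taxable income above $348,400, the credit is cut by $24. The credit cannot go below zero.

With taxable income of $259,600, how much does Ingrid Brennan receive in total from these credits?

Elderly Relief Credit: 13% of the $10,600 excess over $249,000 is $1,378; credit = $7,725 − $1,378 = $6,347.
Heating Assistance Credit: $259,600 is at or below the $260,100 threshold, so the full $5,650 applies.
Renter's Relief Credit: $259,600 is at or below the $348,400 threshold, so the full $1,104 applies.
Total: $6,347 + $5,650 + $1,104 = $13,101.

$13,101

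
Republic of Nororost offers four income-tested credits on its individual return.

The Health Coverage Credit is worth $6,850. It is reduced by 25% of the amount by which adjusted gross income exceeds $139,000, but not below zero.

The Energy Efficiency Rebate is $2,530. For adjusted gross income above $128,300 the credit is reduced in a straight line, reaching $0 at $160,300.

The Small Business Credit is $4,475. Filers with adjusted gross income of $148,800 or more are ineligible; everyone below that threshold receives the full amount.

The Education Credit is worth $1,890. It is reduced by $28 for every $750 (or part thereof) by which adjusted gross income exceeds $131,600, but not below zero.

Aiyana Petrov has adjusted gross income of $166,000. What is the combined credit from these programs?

Health Coverage Credit: 25% of the $27,000 excess over $139,000 is $6,750; credit = $6,850 − $6,750 = $100.
Energy Efficiency Rebate: $166,000 is at or above $160,300, so the credit is $0.
Small Business Credit: $166,000 meets or exceeds the $148,800 cutoff, so the credit is $0.
Education Credit: income exceeds $131,600 by $34,400, which is 46 full-or-partial $750 increments; reduction = 46 × $28 = $1,288, leaving $602.
Total: $100 + $0 + $0 + $602 = $702.

$702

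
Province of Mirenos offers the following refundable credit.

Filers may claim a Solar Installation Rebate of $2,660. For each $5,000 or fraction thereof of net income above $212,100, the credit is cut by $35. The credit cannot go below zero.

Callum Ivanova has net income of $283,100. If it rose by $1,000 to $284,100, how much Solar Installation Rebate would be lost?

$0

At $283,100 — income exceeds $212,100 by $71,000, which is 15 full-or-partial $5,000 increments; reduction = 15 × $35 = $525, leaving $2,135.
At $284,100 — income exceeds $212,100 by $72,000, which is 15 full-or-partial $5,000 increments; reduction = 15 × $35 = $525, leaving $2,135.
Lost: $2,135 − $2,135 = $0.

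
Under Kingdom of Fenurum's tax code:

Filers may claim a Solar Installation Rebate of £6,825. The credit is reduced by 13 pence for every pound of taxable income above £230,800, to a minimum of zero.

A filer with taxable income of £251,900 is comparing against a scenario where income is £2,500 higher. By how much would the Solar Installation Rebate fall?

£325

At £251,900 — 13% of the £21,100 excess over £230,800 is £2,743; credit = £6,825 − £2,743 = £4,082.
At £254,400 — 13% of the £23,600 excess over £230,800 is £3,068; credit = £6,825 − £3,068 = £3,757.
Lost: £4,082 − £3,757 = £325.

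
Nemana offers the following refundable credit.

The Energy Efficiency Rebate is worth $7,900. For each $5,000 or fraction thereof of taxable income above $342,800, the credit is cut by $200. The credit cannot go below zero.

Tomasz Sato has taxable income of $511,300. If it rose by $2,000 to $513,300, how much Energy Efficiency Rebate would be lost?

At $511,300 — income exceeds $342,800 by $168,500, which is 34 full-or-partial $5,000 increments; reduction = 34 × $200 = $6,800, leaving $1,100.
At $513,300 — income exceeds $342,800 by $170,500, which is 35 full-or-partial $5,000 increments; reduction = 35 × $200 = $7,000, leaving $900.
Lost: $1,100 − $900 = $200.

$200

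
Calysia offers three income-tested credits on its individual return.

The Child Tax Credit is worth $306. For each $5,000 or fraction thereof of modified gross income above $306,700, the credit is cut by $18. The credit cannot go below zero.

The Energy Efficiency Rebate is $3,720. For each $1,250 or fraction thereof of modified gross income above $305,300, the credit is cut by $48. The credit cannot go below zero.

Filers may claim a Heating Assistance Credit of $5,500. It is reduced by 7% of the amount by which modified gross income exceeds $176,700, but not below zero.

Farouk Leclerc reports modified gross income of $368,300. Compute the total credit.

$1,344

Child Tax Credit: income exceeds $306,700 by $61,600, which is 13 full-or-partial $5,000 increments; reduction = 13 × $18 = $234, leaving $72.
Energy Efficiency Rebate: income exceeds $305,300 by $63,000, which is 51 full-or-partial $1,250 increments; reduction = 51 × $48 = $2,448, leaving $1,272.
Heating Assistance Credit: 7% of the $191,600 excess over $176,700 is $13,412 ≥ base, so the credit is $0.
Total: $72 + $1,272 + $0 = $1,344.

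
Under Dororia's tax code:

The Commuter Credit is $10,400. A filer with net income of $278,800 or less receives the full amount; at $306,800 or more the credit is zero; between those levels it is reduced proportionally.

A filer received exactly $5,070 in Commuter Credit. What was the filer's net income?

$5,070 is 5,070/10,400 of the full $10,400, so 5,330/10,400 of the $28,000 range has been used: income = $278,800 + $28,000 × 5,330/10,400 = $293,150.

$293,150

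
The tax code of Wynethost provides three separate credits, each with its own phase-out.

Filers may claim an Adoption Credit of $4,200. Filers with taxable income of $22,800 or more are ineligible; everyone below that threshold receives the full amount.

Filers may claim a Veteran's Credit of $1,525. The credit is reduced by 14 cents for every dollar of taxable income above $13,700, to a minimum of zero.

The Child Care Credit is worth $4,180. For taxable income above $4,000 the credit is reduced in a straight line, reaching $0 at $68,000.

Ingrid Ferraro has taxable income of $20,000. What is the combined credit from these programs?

Adoption Credit: $20,000 is below the $22,800 cutoff, so the full $4,200 applies.
Veteran's Credit: 14% of the $6,300 excess over $13,700 is $882; credit = $1,525 − $882 = $643.
Child Care Credit: $20,000 is $16,000 into a $64,000 phase-out range, leaving 48,000/64,000 of the credit: $4,180 × 48,000/64,000 = $3,135.
Total: $4,200 + $643 + $3,135 = $7,978.

$7,978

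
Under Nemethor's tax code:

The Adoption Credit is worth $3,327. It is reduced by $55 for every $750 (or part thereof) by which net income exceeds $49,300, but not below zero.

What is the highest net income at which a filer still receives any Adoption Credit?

After 60 increments the reduction is 60 × $55 = $3,300, leaving $27; one more increment wipes it out. Increment 60 ends at excess 60 × $750 = $45,000, so the highest qualifying income is $49,300 + $45,000 = $94,300.

$94,300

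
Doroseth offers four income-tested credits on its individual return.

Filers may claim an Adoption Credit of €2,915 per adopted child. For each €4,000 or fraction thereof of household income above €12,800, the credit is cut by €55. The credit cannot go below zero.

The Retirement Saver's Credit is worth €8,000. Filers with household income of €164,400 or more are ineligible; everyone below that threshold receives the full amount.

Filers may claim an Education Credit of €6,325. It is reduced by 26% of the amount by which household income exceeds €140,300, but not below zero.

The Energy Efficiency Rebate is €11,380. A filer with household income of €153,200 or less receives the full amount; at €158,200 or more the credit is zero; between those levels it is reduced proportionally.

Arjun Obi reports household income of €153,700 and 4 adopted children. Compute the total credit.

€30,763

Adoption Credit: base = 4 × €2,915 = €11,660. income exceeds €12,800 by €140,900, which is 36 full-or-partial €4,000 increments; reduction = 36 × €55 = €1,980, leaving €9,680.
Retirement Saver's Credit: €153,700 is below the €164,400 cutoff, so the full €8,000 applies.
Education Credit: 26% of the €13,400 excess over €140,300 is €3,484; credit = €6,325 − €3,484 = €2,841.
Energy Efficiency Rebate: €153,700 is €500 into a €5,000 phase-out range, leaving 4,500/5,000 of the credit: €11,380 × 4,500/5,000 = €10,242.
Total: €9,680 + €8,000 + €2,841 + €10,242 = €30,763.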